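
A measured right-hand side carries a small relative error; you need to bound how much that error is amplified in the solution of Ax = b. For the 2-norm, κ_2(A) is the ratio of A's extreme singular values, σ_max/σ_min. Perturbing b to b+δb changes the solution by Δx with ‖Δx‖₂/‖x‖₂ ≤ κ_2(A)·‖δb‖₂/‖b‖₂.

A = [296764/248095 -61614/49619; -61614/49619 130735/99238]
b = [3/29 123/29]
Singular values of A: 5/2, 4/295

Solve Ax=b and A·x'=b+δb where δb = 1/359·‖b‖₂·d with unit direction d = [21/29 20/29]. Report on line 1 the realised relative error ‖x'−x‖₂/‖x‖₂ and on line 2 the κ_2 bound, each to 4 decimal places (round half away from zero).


0.0039
0.5136

σ_max = 5/2, σ_min = 4/295
κ_2(A) = (5/2) / (4/295) = 184.3750
bound on ‖Δx‖/‖x‖: κ·ε = 184.3750·1/359 = 0.5136
solve Ax = b  →  x = [159.3879 153.4552]
‖b‖ = 4.2426, ‖x‖ = 221.2533
with δb = [0.0086 0.0082], A·Δx = δb → ‖Δx‖ = 0.8716
dividing the unrounded norms, ‖Δx‖/‖x‖ = 0.0039
tightness: 0.0039 against a bound of 0.5136 (unrounded ratio ≈ 0.0077)


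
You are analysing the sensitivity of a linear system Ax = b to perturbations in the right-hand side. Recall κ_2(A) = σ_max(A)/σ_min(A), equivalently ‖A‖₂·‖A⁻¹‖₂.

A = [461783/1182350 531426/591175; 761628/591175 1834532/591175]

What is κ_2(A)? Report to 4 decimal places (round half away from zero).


227.3750

M = AᵀA = [4053683809/2236722436 2431892295/559180609; 2431892295/559180609 5836674004/559180609]. tr(M)=162132425/13235044, det(M)=9604/3308761
λ_max, λ_min = (162132425/13235044 ± √26284889486579409/175166389681936)/2 = 49/4, 784/3308761
κ = σ_max/σ_min = (7/2)/(28/1819) = 227.3750


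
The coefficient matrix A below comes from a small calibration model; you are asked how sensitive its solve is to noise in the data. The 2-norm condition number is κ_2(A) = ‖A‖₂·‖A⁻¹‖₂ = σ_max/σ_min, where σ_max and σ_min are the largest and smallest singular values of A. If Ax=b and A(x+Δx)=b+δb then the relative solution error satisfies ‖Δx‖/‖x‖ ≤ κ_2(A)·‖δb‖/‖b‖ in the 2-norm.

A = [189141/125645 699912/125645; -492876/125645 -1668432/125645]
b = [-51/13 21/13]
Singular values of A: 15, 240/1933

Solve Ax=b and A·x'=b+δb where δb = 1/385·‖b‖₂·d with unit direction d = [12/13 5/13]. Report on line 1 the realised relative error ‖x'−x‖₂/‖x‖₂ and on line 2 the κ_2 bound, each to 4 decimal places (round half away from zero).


largest singular value 15, smallest 240/1933
condition number: 15 ÷ (240/1933) = 120.8125
bound on ‖Δx‖/‖x‖: κ·ε = 120.8125·1/385 = 0.3138
solve Ax = b  →  x = [23.1400 -6.9575]
‖b‖ = 4.2426, ‖x‖ = 24.1633
with δb = [0.0102 0.0042], A·Δx = δb → ‖Δx‖ = 0.0888
relative error = 0.0037
realised/bound (from unrounded values) ≈ 0.0117

0.0037
0.3138


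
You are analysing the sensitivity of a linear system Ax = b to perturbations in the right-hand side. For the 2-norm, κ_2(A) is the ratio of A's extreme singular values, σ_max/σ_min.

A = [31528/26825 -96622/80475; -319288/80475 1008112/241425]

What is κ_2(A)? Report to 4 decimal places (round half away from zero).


249.7500

AᵀA = [177425536/10361961 -558871600/31085883; -558871600/31085883 1760499364/93257649]; tr = 3992068/110889, det = 256/12321
char-poly roots: 36 and 64/110889
κ_2(A) = √(λ_max/λ_min) = √(36 / (64/110889)) = 249.7500


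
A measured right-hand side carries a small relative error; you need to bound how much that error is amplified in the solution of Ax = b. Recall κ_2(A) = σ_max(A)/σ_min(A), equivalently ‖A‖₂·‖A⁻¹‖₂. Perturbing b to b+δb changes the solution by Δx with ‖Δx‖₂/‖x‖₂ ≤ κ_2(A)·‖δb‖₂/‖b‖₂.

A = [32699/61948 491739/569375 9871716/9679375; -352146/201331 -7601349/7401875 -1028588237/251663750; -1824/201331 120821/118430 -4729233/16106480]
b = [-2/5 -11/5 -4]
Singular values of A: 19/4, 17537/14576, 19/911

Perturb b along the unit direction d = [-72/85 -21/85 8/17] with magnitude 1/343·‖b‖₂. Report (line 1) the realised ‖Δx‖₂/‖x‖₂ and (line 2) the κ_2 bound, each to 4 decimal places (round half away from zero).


0.0133
0.6640

from the listed singular values, σ₁ = 19/4, σ_n = 19/911
κ_2(A) = (19/4) / (19/911) = 227.7500
κ_2(A)·‖δb‖/‖b‖ = 0.6640
solve Ax = b  →  x = [44.4211 -8.2464 -16.3996]
‖b‖ = 4.5826, ‖x‖ = 48.0643
Δx = A⁻¹·δb where δb = 1/343·4.5826·d; ‖Δx‖ = 0.6406
realised ‖Δx‖/‖x‖ = 0.0133
tightness: 0.0133 against a bound of 0.6640 (unrounded ratio ≈ 0.0201)


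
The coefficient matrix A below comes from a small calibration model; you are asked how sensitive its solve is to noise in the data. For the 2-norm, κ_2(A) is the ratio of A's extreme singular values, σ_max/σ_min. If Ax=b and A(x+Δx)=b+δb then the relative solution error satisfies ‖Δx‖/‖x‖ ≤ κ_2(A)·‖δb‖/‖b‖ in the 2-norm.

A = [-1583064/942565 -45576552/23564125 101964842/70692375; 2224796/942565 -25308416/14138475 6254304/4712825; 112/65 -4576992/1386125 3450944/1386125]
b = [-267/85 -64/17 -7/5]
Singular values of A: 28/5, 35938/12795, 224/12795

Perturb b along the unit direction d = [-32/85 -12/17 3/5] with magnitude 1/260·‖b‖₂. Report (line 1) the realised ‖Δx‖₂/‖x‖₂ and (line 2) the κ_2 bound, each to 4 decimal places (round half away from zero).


0.0065
1.2303

σ_max = 28/5, σ_min = 224/12795
condition number: (28/5) ÷ (224/12795) = 319.8750
κ_2(A)·‖δb‖/‖b‖ = 1.2303
solve Ax = b  →  x = [0.0539 103.4540 136.6115]
‖b‖₂ = 5.0990 and ‖x‖₂ = 171.3635
re-solving with b+δb shifts x by Δx of norm 1.1202
relative error = 0.0065
tightness: 0.0065 against a bound of 1.2303 (unrounded ratio ≈ 0.0053)


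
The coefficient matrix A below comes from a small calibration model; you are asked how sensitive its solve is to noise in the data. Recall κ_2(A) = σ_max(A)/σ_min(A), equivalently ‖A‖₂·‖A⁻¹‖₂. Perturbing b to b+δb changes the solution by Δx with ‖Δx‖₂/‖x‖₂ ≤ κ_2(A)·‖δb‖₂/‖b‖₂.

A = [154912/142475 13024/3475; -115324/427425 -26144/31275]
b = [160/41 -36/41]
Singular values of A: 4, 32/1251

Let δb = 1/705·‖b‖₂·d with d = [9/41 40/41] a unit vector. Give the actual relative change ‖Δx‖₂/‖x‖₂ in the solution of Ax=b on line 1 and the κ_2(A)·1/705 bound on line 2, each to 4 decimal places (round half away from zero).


0.2218
0.2218

from the listed singular values, σ₁ = 4, σ_n = 32/1251
κ_2(A) = 4 / (32/1251) = 156.3750
bound on ‖Δx‖/‖x‖: κ·ε = 156.3750·1/705 = 0.2218
solve Ax = b  →  x = [0.2800 0.9600]
2-norm of b is 4.0000; of x, 1.0000
δb = ε·‖b‖·d = [0.0012 0.0055]; solving A·Δx = δb gives ‖Δx‖ = 0.2218
relative error = 0.2218
so the bound is sharp here: realised error equals the bound


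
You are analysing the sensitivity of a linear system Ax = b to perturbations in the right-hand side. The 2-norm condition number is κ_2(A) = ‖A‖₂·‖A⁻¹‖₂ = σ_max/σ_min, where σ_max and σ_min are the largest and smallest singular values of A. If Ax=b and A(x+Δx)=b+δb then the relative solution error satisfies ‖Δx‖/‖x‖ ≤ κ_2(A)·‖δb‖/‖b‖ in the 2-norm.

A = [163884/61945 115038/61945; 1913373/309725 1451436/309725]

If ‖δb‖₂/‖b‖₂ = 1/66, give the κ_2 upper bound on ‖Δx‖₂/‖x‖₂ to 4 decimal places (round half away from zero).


1.1552

AᵀA = [25635771441/567630625 19221660612/567630625; 19221660612/567630625 14423136084/567630625]; tr = 1602356301/22705225, det = 777924/908209
eigenvalues of AᵀA: λ = (tr ± √(tr²−4·det))/2 = 1764/25, 11025/908209
κ = σ_max/σ_min = (42/5)/(105/953) = 76.2400
perturbation bound = 76.2400·1/66 = 1.1552


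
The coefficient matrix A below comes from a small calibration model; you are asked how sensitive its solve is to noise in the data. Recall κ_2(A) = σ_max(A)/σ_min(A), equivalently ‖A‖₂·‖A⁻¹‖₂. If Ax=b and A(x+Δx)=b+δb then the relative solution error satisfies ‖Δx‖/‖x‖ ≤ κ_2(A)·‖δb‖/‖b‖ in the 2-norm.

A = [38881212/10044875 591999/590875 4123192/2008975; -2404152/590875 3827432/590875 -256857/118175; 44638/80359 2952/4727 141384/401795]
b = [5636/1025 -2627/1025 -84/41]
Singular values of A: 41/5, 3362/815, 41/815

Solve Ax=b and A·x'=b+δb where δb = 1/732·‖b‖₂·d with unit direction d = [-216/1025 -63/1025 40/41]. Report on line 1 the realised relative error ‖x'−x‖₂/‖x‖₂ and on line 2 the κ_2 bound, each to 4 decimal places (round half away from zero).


0.0029
0.2227

from the listed singular values, σ₁ = 41/5, σ_n = 41/815
κ = σ_max/σ_min = (41/5)/(41/815) = 163.0000
perturbation bound = 163.0000·1/732 = 0.2227
solve Ax = b  →  x = [28.9795 0.3155 -52.1296]
‖b‖₂ = 6.4031 and ‖x‖₂ = 59.6440
Δx = A⁻¹·δb where δb = 1/732·6.4031·d; ‖Δx‖ = 0.1739
relative error = 0.0029
tightness: 0.0029 against a bound of 0.2227 (unrounded ratio ≈ 0.0131)


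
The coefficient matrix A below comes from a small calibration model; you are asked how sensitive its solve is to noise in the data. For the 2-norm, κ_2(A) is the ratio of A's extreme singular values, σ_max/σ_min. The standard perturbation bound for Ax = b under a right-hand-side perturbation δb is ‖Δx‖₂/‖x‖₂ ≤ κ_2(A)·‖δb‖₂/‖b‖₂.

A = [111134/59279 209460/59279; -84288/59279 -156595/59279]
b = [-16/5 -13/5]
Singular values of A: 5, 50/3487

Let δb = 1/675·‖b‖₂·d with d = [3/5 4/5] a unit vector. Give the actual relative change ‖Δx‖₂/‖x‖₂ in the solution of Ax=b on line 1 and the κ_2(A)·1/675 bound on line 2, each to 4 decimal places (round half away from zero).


0.0015
0.5166

σ_max = 5, σ_min = 50/3487
condition number: 5 ÷ (50/3487) = 348.7000
perturbation bound = 348.7000·1/675 = 0.5166
solve Ax = b  →  x = [246.0471 -131.4518]
‖b‖₂ = 4.1231 and ‖x‖₂ = 278.9601
δb = ε·‖b‖·d = [0.0037 0.0049]; solving A·Δx = δb gives ‖Δx‖ = 0.4260
realised ‖Δx‖/‖x‖ = 0.0015
realised/bound (from unrounded values) ≈ 0.0030


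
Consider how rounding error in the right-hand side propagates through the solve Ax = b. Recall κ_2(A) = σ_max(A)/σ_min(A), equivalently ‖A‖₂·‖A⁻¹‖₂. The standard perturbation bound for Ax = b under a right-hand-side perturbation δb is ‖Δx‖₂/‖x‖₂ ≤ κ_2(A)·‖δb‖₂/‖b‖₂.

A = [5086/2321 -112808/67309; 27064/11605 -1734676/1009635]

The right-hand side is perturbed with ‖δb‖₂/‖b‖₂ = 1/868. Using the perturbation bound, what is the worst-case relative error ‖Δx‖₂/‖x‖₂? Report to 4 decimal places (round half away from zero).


0.1284

M = AᵀA = [1379144996/134676025 -3102685616/404028075; -3102685616/404028075 6982605136/1212084225]. tr(M)=775796404/48483369, det(M)=1000000/48483369
λ_max, λ_min = (775796404/48483369 ± √601666126983331216/2350637069590161)/2 = 16, 62500/48483369
κ_2(A) = √(λ_max/λ_min) = √(16 / (62500/48483369)) = 111.4080
bound on ‖Δx‖/‖x‖: κ·ε = 111.4080·1/868 = 0.1284


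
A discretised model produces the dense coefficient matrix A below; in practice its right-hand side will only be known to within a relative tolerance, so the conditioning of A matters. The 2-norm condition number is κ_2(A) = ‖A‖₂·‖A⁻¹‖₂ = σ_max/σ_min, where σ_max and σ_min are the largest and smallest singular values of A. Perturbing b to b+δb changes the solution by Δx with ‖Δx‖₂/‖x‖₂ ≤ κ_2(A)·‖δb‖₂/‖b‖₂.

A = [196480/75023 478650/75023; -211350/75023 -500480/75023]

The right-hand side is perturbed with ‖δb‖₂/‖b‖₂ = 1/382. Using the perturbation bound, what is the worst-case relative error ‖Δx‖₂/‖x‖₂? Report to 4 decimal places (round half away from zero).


AᵀA = [99016900/6692569 237600000/6692569; 237600000/6692569 570256900/6692569]; tr = 3960200/39601, det = 10000/39601
eigenvalues of AᵀA: λ = (tr ± √(tr²−4·det))/2 = 100, 100/39601
σ_max=√100=10, σ_min=√(100/39601)=(10/199) → κ = 199.0000
worst-case relative error ≤ 199.0000 × 1/382 = 0.5209

0.5209


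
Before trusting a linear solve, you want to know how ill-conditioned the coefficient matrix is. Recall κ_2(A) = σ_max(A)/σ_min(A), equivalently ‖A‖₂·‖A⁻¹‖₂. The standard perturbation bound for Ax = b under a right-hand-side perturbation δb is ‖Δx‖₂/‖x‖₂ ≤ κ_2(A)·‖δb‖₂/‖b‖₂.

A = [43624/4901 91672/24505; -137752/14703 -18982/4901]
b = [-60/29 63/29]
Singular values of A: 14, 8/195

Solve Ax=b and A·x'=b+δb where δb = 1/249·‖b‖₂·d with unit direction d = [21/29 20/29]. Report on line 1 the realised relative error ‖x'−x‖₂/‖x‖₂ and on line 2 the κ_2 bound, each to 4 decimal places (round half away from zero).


1.3705
1.3705

largest singular value 14, smallest 8/195
κ_2(A) = 14 / (8/195) = 341.2500
κ_2(A)·‖δb‖/‖b‖ = 1.3705
solve Ax = b  →  x = [-0.1978 -0.0824]
‖b‖ = 3.0000, ‖x‖ = 0.2143
with δb = [0.0087 0.0083], A·Δx = δb → ‖Δx‖ = 0.2937
dividing the unrounded norms, ‖Δx‖/‖x‖ = 1.3705
so the bound is sharp here: realised error equals the bound


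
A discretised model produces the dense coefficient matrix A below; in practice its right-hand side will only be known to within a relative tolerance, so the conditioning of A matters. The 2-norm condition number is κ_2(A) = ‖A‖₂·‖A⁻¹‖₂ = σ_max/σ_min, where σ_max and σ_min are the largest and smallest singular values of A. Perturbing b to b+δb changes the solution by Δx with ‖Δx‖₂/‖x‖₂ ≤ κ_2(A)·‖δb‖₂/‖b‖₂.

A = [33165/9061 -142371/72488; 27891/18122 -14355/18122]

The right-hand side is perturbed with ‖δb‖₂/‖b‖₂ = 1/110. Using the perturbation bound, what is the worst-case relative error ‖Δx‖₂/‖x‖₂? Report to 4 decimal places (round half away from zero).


1.4909

AᵀA = [30636549/1943236 -32677425/3886472; -32677425/3886472 139447089/31091776]; tr = 2178657/107584, det = 6561/430336
λ_max, λ_min = (2178657/107584 ± √4745840465025/11574317056)/2 = 81/4, 81/107584
so κ_2 = √((81/4) / (81/107584)) = 164.0000
perturbation bound = 164.0000·1/110 = 1.4909


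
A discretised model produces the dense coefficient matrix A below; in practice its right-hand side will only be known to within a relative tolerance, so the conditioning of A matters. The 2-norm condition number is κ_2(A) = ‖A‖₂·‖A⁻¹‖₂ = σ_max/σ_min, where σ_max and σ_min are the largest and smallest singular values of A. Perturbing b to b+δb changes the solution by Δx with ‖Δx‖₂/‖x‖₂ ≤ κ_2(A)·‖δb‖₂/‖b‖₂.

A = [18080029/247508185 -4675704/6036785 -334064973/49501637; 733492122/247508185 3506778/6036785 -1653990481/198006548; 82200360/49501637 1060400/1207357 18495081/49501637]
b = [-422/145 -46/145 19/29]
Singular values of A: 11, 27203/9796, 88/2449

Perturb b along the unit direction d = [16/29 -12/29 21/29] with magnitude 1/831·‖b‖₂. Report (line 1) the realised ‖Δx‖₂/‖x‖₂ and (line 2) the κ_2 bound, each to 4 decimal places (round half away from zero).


from the listed singular values, σ₁ = 11, σ_n = 88/2449
condition number: 11 ÷ (88/2449) = 306.1250
κ_2(A)·‖δb‖/‖b‖ = 0.3684
solve Ax = b  →  x = [-12.1968 24.8944 -2.5579]
‖b‖₂ = 3.0000 and ‖x‖₂ = 27.8395
Δx = A⁻¹·δb where δb = 1/831·3.0000·d; ‖Δx‖ = 0.1005
realised ‖Δx‖/‖x‖ = 0.0036
realised/bound (from unrounded values) ≈ 0.0098

0.0036
0.3684


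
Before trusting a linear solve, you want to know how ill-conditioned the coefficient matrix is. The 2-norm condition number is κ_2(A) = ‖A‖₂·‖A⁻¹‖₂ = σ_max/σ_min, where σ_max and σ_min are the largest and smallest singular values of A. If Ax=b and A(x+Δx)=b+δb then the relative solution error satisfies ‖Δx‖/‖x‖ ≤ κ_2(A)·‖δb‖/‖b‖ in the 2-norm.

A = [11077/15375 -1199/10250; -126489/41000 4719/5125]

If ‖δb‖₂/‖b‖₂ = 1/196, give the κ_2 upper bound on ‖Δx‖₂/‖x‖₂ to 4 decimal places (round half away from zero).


0.1837

form AᵀA = [18066389/1800000 -219373/75000; -219373/75000 10769/12500] with trace 156937/14400 and determinant 14641/160000
eigenvalues of AᵀA: λ = (tr ± √(tr²−4·det))/2 = 1089/100, 121/14400
so κ_2 = √((1089/100) / (121/14400)) = 36.0000
bound on ‖Δx‖/‖x‖: κ·ε = 36.0000·1/196 = 0.1837


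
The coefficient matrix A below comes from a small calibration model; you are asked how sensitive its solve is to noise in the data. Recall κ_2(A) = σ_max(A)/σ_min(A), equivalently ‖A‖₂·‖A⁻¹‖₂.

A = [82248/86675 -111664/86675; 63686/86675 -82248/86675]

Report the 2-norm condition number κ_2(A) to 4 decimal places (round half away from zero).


AᵀA = [432825604/300502225 -576887472/300502225; -576887472/300502225 769343296/300502225]; tr = 48086756/12020089, det = 25600/12020089
solving λ² − 48086756/12020089·λ + 25600/12020089 = 0 gives λ = 4, 6400/12020089
σ_max=√4=2, σ_min=√(6400/12020089)=(80/3467) → κ = 86.6750

86.6750


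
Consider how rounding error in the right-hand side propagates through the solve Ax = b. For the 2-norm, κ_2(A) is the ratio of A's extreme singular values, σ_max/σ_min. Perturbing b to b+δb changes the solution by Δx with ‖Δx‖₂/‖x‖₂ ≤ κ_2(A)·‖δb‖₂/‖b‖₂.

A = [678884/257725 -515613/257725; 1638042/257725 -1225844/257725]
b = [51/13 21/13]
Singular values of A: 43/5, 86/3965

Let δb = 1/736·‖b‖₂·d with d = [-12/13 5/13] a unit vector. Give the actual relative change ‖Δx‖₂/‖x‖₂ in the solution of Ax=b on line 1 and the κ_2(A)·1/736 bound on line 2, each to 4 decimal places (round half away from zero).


0.0019
0.5387

largest singular value 43/5, smallest 86/3965
κ = σ_max/σ_min = (43/5)/(86/3965) = 396.5000
bound on ‖Δx‖/‖x‖: κ·ε = 396.5000·1/736 = 0.5387
solve Ax = b  →  x = [-82.7093 -110.8605]
‖b‖₂ = 4.2426 and ‖x‖₂ = 138.3144
re-solving with b+δb shifts x by Δx of norm 0.2658
realised ‖Δx‖/‖x‖ = 0.0019
so the bound overstates the realised error by a factor of ≈ 280.3687 (computed from the unrounded values)


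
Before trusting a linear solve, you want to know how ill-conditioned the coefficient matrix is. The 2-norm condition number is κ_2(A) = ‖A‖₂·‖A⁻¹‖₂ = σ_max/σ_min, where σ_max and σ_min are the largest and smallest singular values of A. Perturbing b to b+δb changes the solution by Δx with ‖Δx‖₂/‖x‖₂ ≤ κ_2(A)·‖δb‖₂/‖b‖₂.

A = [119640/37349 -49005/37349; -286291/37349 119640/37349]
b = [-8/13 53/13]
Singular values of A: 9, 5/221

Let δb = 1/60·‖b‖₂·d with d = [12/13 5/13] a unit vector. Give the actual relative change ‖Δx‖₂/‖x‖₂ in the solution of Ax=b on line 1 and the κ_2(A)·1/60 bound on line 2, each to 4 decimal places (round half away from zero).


from the listed singular values, σ₁ = 9, σ_n = 5/221
condition number: 9 ÷ (5/221) = 397.8000
perturbation bound = 397.8000·1/60 = 6.6300
solve Ax = b  →  x = [16.5897 40.9709]
2-norm of b is 4.1231; of x, 44.2022
with δb = [0.0634 0.0264], A·Δx = δb → ‖Δx‖ = 3.0374
dividing the unrounded norms, ‖Δx‖/‖x‖ = 0.0687
so the bound overstates the realised error by a factor of ≈ 96.4855 (computed from the unrounded values)

0.0687
6.6300


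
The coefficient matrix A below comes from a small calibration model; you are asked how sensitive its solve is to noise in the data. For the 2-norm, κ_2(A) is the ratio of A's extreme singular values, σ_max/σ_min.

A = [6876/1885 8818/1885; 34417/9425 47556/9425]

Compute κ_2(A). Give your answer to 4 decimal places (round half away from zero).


M = AᵀA = [2813929/105625 3748572/105625; 3748572/105625 5000596/105625]. tr(M)=312581/4225, det(M)=7396/4225
char-poly roots: 1849/25 and 4/169
so κ_2 = √((1849/25) / (4/169)) = 55.9000

55.9000


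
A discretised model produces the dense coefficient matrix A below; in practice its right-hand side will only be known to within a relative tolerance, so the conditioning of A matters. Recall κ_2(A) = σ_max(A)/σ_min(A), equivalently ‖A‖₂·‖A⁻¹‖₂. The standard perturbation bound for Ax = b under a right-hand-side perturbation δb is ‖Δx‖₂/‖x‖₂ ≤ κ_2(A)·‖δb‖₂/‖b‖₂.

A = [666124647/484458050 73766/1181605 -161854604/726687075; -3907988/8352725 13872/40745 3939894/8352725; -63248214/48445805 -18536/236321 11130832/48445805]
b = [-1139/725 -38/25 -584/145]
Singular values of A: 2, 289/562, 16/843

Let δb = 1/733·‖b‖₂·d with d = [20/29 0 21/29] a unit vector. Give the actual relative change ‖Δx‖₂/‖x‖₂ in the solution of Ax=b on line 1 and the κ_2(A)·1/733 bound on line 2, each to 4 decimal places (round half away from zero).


0.0016
0.1438

σ_max = 2, σ_min = 16/843
κ_2(A) = 2 / (16/843) = 105.3750
perturbation bound = 105.3750·1/733 = 0.1438
solve Ax = b  →  x = [-31.2385 151.2709 -143.3932]
‖b‖ = 4.5826, ‖x‖ = 210.7613
Δx = A⁻¹·δb where δb = 1/733·4.5826·d; ‖Δx‖ = 0.3294
dividing the unrounded norms, ‖Δx‖/‖x‖ = 0.0016
so the bound overstates the realised error by a factor of ≈ 91.9838 (computed from the unrounded values)


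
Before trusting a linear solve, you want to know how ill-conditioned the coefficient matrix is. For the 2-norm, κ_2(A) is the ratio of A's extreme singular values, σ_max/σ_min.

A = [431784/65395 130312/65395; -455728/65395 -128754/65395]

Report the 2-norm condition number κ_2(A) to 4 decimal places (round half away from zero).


M = AᵀA = [93727808/1017005 27334944/1017005; 27334944/1017005 7980692/1017005]. tr(M)=20341700/203401, det(M)=160000/203401
solving λ² − 20341700/203401·λ + 160000/203401 = 0 gives λ = 100, 1600/203401
σ_max=√100=10, σ_min=√(1600/203401)=(40/451) → κ = 112.7500

112.7500


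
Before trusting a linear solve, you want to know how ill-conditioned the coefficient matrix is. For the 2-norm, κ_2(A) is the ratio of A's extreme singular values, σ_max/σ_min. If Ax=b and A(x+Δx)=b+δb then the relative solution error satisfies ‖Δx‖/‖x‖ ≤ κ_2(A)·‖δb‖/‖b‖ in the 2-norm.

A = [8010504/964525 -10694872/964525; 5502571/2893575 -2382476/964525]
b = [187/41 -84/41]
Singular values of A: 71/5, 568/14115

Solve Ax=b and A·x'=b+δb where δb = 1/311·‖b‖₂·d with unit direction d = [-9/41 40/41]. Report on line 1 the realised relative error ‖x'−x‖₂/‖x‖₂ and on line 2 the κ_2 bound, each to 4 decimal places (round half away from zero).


from the listed singular values, σ₁ = 71/5, σ_n = 568/14115
κ = σ_max/σ_min = (71/5)/(568/14115) = 352.8750
perturbation bound = 352.8750·1/311 = 1.1346
solve Ax = b  →  x = [-59.4718 -44.9560]
2-norm of b is 5.0000; of x, 74.5516
with δb = [-0.0035 0.0157], A·Δx = δb → ‖Δx‖ = 0.3995
relative error = 0.0054
realised/bound (from unrounded values) ≈ 0.0047

0.0054
1.1346


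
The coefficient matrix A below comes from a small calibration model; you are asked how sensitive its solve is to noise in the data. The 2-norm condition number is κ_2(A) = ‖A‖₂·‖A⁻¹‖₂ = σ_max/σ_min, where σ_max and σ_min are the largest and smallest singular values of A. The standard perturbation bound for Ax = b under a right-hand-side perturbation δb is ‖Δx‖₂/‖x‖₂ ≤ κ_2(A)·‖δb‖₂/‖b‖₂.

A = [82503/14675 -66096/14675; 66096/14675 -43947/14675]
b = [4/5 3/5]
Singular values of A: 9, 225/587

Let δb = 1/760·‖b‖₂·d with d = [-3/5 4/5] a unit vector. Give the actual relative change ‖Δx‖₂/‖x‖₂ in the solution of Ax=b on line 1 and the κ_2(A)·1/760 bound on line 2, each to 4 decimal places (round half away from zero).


0.0309
0.0309

σ_max = 9, σ_min = 225/587
κ = σ_max/σ_min = 9/(225/587) = 23.4800
perturbation bound = 23.4800·1/760 = 0.0309
solve Ax = b  →  x = [0.0889 -0.0667]
‖b‖₂ = 1.0000 and ‖x‖₂ = 0.1111
Δx = A⁻¹·δb where δb = 1/760·1.0000·d; ‖Δx‖ = 0.0034
dividing the unrounded norms, ‖Δx‖/‖x‖ = 0.0309
tightness: 0.0309 against a bound of 0.0309; the bound is attained (ratio 1)


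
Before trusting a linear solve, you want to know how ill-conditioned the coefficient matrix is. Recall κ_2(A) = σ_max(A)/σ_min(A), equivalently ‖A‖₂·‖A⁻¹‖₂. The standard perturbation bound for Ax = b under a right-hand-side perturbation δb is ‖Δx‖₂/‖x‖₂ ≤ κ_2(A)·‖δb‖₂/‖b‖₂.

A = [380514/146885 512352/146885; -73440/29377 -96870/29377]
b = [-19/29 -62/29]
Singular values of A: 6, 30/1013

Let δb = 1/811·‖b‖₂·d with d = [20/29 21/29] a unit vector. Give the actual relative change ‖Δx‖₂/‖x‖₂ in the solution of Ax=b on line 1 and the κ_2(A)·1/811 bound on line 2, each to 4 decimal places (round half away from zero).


largest singular value 6, smallest 30/1013
κ_2(A) = 6 / (30/1013) = 202.6000
worst-case relative error ≤ 202.6000 × 1/811 = 0.2498
solve Ax = b  →  x = [54.1267 -40.3867]
2-norm of b is 2.2361; of x, 67.5335
re-solving with b+δb shifts x by Δx of norm 0.0931
realised ‖Δx‖/‖x‖ = 0.0014
so the bound overstates the realised error by a factor of ≈ 181.2115 (computed from the unrounded values)

0.0014
0.2498


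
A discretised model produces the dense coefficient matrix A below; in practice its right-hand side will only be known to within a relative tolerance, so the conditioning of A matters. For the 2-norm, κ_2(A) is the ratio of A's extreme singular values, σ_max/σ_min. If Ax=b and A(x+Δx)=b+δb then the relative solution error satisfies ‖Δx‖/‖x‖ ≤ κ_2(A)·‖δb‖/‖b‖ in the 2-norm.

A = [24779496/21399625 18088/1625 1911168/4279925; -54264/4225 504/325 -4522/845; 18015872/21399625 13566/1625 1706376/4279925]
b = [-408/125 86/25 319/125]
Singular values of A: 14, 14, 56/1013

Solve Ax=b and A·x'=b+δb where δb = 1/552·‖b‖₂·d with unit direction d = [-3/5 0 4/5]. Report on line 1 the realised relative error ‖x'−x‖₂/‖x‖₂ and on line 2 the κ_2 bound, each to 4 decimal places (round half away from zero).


0.0024
0.4588

largest singular value 14, smallest 56/1013
κ = σ_max/σ_min = 14/(56/1013) = 253.2500
perturbation bound = 253.2500·1/552 = 0.4588
solve Ax = b  →  x = [-28.0630 -0.0495 66.6940]
‖b‖₂ = 5.3852 and ‖x‖₂ = 72.3576
Δx = A⁻¹·δb where δb = 1/552·5.3852·d; ‖Δx‖ = 0.1765
relative error = 0.0024
realised/bound (from unrounded values) ≈ 0.0053


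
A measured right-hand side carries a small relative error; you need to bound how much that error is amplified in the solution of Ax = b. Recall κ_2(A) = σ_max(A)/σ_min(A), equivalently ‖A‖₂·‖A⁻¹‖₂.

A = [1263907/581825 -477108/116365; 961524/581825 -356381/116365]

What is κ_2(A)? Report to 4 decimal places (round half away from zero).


273.8000

form AᵀA = [100879572289/13540813225 -37827561024/2708162645; -37827561024/2708162645 14185578433/541632529] with trace 1576190426/46854025 and determinant 707281/46854025
char-poly roots: 841/25 and 841/1874161
σ_max=√(841/25)=(29/5), σ_min=√(841/1874161)=(29/1369) → κ = 273.8000


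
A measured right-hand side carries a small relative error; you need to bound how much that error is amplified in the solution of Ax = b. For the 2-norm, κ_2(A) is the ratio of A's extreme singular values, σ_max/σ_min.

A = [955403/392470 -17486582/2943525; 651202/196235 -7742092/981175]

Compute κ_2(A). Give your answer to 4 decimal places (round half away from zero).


form AᵀA = [104362042865/6161308036 -939134553401/23104905135; -939134553401/23104905135 33809617874836/346573577025] with trace 939171190201/8202924900 and determinant 524318404/2050731225
char-poly roots: 11449/100 and 183184/82029249
so κ_2 = √((11449/100) / (183184/82029249)) = 226.4250

226.4250


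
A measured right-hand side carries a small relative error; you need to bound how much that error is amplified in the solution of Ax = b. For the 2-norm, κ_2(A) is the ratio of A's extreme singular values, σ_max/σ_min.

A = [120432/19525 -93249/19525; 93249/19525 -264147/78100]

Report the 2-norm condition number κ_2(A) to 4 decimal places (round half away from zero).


form AᵀA = [185593941/3049805 -556416783/12199220; -556416783/12199220 1671197229/48796880] with trace 928140057/9759376 and determinant 2313441/609961
solving λ² − 928140057/9759376·λ + 2313441/609961 = 0 gives λ = 1521/16, 24336/609961
σ_max=√(1521/16)=(39/4), σ_min=√(24336/609961)=(156/781) → κ = 48.8125

48.8125


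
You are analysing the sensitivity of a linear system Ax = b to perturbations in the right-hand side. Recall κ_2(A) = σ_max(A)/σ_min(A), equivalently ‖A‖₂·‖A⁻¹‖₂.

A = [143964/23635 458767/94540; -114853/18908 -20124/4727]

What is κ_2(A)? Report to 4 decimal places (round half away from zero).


form AᵀA = [786433321/10627600 36809892/664225; 36809892/664225 442874329/10627600] with trace 24586153/212552 and determinant 85470025/6801664
solving λ² − 24586153/212552·λ + 85470025/6801664 = 0 gives λ = 1849/16, 46225/425104
κ = σ_max/σ_min = (43/4)/(215/652) = 32.6000

32.6000


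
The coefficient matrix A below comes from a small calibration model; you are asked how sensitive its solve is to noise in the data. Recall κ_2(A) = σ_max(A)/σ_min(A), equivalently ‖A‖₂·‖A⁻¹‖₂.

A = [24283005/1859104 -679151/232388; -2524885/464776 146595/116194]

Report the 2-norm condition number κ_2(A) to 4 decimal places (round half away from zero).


AᵀA = [4092692544625/20451288064 -115105983795/2556411008; -115105983795/2556411008 3237908029/319551376]; tr = 2557952801/12166144, det = 17682025/48664576
eigenvalues of AᵀA: λ = (tr ± √(tr²−4·det))/2 = 841/4, 21025/12166144
so κ_2 = √((841/4) / (21025/12166144)) = 348.8000

348.8000


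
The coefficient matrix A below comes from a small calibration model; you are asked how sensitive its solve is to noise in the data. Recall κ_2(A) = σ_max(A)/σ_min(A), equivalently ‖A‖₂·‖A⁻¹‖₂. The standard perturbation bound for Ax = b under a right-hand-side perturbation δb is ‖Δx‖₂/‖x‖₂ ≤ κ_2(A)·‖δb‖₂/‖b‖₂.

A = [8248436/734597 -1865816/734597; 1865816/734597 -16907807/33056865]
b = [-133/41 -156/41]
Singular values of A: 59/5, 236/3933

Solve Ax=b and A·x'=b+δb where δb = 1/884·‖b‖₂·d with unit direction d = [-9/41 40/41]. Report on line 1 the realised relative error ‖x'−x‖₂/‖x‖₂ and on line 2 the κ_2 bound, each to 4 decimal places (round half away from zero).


largest singular value 59/5, smallest 236/3933
κ = σ_max/σ_min = (59/5)/(236/3933) = 196.6500
worst-case relative error ≤ 196.6500 × 1/884 = 0.2225
solve Ax = b  →  x = [-11.3054 -48.7019]
‖b‖ = 5.0000, ‖x‖ = 49.9969
δb = ε·‖b‖·d = [-0.0012 0.0055]; solving A·Δx = δb gives ‖Δx‖ = 0.0943
dividing the unrounded norms, ‖Δx‖/‖x‖ = 0.0019
so the bound overstates the realised error by a factor of ≈ 117.9927 (computed from the unrounded values)

0.0019
0.2225


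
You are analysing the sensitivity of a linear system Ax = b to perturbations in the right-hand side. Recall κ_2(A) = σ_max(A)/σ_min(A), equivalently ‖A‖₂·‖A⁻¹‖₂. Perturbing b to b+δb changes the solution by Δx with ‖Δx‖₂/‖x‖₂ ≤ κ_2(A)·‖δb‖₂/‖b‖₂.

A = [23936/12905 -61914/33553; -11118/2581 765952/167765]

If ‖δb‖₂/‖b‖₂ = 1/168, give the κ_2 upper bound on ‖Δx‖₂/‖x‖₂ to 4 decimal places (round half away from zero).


AᵀA = [3663180196/166539025 -153812736/6661561; -153812736/6661561 4038556516/166539025]; tr = 9157832/198025, det = 1336336/4950625
λ_max, λ_min = (9157832/198025 ± √3352941858816/1568556025)/2 = 1156/25, 1156/198025
σ_max=√(1156/25)=(34/5), σ_min=√(1156/198025)=(34/445) → κ = 89.0000
worst-case relative error ≤ 89.0000 × 1/168 = 0.5298

0.5298


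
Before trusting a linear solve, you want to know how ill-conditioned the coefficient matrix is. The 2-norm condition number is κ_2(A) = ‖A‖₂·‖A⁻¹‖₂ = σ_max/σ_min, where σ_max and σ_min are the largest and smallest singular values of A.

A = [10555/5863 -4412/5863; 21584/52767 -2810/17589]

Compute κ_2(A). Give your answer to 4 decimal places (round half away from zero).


M = AᵀA = [5645401/1656369 -784060/552123; -784060/552123 108916/184041]. tr(M)=39205/9801, det(M)=4/9801
eigenvalues of AᵀA: λ = (tr ± √(tr²−4·det))/2 = 4, 1/9801
σ_max=√4=2, σ_min=√(1/9801)=(1/99) → κ = 198.0000

198.0000


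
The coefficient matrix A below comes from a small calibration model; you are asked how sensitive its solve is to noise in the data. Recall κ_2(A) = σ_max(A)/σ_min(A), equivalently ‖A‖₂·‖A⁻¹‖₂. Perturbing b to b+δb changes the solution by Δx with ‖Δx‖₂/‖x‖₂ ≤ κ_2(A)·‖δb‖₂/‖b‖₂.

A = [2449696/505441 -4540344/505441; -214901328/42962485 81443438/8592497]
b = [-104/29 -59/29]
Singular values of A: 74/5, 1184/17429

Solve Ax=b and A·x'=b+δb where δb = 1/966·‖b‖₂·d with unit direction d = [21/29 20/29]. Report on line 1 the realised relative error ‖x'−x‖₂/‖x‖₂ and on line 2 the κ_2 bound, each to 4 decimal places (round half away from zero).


from the listed singular values, σ₁ = 74/5, σ_n = 1184/17429
κ = σ_max/σ_min = (74/5)/(1184/17429) = 217.8625
perturbation bound = 217.8625·1/966 = 0.2255
solve Ax = b  →  x = [-51.9863 -27.6494]
‖b‖₂ = 4.1231 and ‖x‖₂ = 58.8818
with δb = [0.0031 0.0029], A·Δx = δb → ‖Δx‖ = 0.0628
realised ‖Δx‖/‖x‖ = 0.0011
so the bound overstates the realised error by a factor of ≈ 211.3578 (computed from the unrounded values)

0.0011
0.2255


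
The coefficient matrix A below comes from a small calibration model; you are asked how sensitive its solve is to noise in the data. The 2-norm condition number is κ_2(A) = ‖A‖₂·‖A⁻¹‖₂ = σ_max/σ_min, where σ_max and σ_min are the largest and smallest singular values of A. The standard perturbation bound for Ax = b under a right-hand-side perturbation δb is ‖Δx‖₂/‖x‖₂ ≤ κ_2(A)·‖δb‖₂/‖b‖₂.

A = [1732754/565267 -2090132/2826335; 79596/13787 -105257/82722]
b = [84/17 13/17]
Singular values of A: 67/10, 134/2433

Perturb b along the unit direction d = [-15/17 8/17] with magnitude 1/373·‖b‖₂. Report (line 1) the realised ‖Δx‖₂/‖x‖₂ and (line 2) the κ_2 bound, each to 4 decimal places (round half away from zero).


0.0034
0.3261

from the listed singular values, σ₁ = 67/10, σ_n = 134/2433
κ_2(A) = (67/10) / (134/2433) = 121.6500
worst-case relative error ≤ 121.6500 × 1/373 = 0.3261
solve Ax = b  →  x = [-15.5056 -70.9538]
‖b‖₂ = 5.0000 and ‖x‖₂ = 72.6282
with δb = [-0.0118 0.0063], A·Δx = δb → ‖Δx‖ = 0.2434
realised ‖Δx‖/‖x‖ = 0.0034
tightness: 0.0034 against a bound of 0.3261 (unrounded ratio ≈ 0.0103)


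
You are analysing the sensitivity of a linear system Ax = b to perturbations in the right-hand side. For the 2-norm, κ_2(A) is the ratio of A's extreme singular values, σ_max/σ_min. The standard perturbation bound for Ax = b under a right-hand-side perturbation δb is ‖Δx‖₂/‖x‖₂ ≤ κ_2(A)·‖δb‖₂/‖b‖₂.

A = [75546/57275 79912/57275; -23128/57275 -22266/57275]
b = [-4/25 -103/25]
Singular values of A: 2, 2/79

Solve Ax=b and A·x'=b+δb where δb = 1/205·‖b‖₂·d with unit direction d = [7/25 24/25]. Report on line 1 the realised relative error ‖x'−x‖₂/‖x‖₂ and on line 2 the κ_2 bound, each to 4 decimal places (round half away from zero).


from the listed singular values, σ₁ = 2, σ_n = 2/79
κ_2(A) = 2 / (2/79) = 79.0000
perturbation bound = 79.0000·1/205 = 0.3854
solve Ax = b  →  x = [114.7586 -108.6034]
‖b‖ = 4.1231, ‖x‖ = 158.0008
re-solving with b+δb shifts x by Δx of norm 0.7945
dividing the unrounded norms, ‖Δx‖/‖x‖ = 0.0050
tightness: 0.0050 against a bound of 0.3854 (unrounded ratio ≈ 0.0130)

0.0050
0.3854


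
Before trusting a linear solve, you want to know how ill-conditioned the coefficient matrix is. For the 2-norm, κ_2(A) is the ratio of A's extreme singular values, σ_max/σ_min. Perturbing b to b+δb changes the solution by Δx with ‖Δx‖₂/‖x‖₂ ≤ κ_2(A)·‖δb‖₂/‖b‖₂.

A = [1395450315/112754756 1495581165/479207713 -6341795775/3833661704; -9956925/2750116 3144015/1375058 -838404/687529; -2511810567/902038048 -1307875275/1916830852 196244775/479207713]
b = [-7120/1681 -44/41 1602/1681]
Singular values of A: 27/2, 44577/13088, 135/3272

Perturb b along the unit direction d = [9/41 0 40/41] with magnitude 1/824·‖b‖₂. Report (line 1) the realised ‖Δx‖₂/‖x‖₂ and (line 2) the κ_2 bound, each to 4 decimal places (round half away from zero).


0.2000
0.3971

largest singular value 27/2, smallest 135/3272
κ = σ_max/σ_min = (27/2)/(135/3272) = 327.2000
κ_2(A)·‖δb‖/‖b‖ = 0.3971
solve Ax = b  →  x = [-0.1602 -0.5629 0.3002]
2-norm of b is 4.4721; of x, 0.6577
re-solving with b+δb shifts x by Δx of norm 0.1315
dividing the unrounded norms, ‖Δx‖/‖x‖ = 0.2000
tightness: 0.2000 against a bound of 0.3971 (unrounded ratio ≈ 0.5037)


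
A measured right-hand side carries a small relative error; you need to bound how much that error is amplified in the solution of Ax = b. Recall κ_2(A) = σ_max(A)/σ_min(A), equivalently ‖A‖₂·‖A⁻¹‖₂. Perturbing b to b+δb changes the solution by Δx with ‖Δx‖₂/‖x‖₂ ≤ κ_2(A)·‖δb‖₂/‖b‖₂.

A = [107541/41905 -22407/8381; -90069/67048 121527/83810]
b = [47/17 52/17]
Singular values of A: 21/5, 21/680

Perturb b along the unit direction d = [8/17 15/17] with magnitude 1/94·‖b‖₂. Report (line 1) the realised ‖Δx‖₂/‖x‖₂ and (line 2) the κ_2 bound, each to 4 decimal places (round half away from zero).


0.0110
1.4468

from the listed singular values, σ₁ = 21/5, σ_n = 21/680
κ = σ_max/σ_min = (21/5)/(21/680) = 136.0000
worst-case relative error ≤ 136.0000 × 1/94 = 1.4468
solve Ax = b  →  x = [93.9573 89.1544]
2-norm of b is 4.1231; of x, 129.5240
δb = ε·‖b‖·d = [0.0206 0.0387]; solving A·Δx = δb gives ‖Δx‖ = 1.4203
realised ‖Δx‖/‖x‖ = 0.0110
realised/bound (from unrounded values) ≈ 0.0076


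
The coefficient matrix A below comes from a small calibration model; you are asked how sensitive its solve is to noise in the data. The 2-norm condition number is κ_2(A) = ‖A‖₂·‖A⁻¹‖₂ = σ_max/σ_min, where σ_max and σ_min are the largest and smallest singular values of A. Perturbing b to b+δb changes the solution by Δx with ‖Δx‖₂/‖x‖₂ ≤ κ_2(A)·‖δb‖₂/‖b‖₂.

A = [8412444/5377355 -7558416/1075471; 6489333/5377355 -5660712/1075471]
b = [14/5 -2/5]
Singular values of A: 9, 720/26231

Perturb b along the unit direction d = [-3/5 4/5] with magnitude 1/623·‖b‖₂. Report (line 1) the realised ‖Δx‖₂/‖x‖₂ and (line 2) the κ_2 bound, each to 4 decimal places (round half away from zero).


from the listed singular values, σ₁ = 9, σ_n = 720/26231
κ = σ_max/σ_min = 9/(720/26231) = 327.8875
κ_2(A)·‖δb‖/‖b‖ = 0.5263
solve Ax = b  →  x = [-71.0379 -16.2113]
‖b‖ = 2.8284, ‖x‖ = 72.8642
δb = ε·‖b‖·d = [-0.0027 0.0036]; solving A·Δx = δb gives ‖Δx‖ = 0.1654
realised ‖Δx‖/‖x‖ = 0.0023
so the bound overstates the realised error by a factor of ≈ 231.8526 (computed from the unrounded values)

0.0023
0.5263


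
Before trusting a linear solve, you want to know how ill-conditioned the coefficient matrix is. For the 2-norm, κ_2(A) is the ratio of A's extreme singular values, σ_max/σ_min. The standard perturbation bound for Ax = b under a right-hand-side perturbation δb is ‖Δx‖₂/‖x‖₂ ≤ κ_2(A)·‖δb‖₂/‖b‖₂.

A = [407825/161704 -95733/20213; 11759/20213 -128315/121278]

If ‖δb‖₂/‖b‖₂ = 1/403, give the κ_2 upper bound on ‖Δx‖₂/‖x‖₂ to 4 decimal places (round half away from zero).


0.8635

form AᵀA = [104206289/15555136 -73267315/5833176; -73267315/5833176 206066509/8749764] with trace 14653705/484416 and determinant 14641/1937664
char-poly roots: 121/4 and 121/484416
κ = σ_max/σ_min = (11/2)/(11/696) = 348.0000
worst-case relative error ≤ 348.0000 × 1/403 = 0.8635
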